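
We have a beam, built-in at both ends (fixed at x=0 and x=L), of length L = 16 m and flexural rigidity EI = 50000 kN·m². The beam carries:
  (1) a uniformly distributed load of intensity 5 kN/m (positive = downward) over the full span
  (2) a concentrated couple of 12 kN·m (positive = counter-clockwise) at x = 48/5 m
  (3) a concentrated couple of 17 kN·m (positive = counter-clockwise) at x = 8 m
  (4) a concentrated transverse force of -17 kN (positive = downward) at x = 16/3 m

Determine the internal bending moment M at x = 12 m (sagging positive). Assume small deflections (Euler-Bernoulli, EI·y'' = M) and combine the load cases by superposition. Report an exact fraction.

Load 1 — uniform load w=5 kN/m over full span:
  M_1 = wLx/2 - wL²/12 - wx²/2 = 5·16·12/2 - 5·16²/12 - 5·12²/2 = 40/3 kN·m
Load 2 — applied couple M₀=12 kN·m at a=48/5 m (b=L-a=32/5):
  M_2 = R_Ax - M_A - M₀  [x>a] with R_A=27/25, M_A=96/25 = (27/25)·12 - (96/25) - 12 = -72/25 kN·m
Load 3 — applied couple M₀=17 kN·m at a=8 m (b=L-a=8):
  M_3 = R_Ax - M_A - M₀  [x>a] with R_A=51/32, M_A=17/4 = (51/32)·12 - (17/4) - 17 = -17/8 kN·m
Load 4 — point force P=-17 kN at a=16/3 m (b=L-a=32/3):
  M_4 = Pa²(a+3b)(L-x)/L³ - Pa²b/L²  [x>a] = (-17)·(16/3)²·((16/3)+3·(32/3))·(16-12)/16³ - (-17)·(16/3)²·(32/3)/16² = 68/27 kN·m
Superposition: M = Σ M_i = 58573/5400 kN·m ≈ 10.846852 kN·m

M(12) = 58573/5400 kN·m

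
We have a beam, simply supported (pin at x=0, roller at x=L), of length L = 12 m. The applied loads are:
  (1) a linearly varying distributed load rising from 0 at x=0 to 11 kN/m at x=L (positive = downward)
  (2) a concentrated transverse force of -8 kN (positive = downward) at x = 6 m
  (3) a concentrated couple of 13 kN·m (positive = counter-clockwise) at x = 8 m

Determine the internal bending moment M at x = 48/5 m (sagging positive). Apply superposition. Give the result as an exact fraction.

M(48/5) = 7979/125 kN·m

Load 1 — triangular load w₀=11 kN/m (0→w₀ over full span):
  M_1 = w₀Lx/6 - w₀x³/(6L) = 11·12·(48/5)/6 - 11·(48/5)³/(6·12) = 9504/125 kN·m
Load 2 — point force P=-8 kN at a=6 m (b=L-a=6):
  M_2 = Pa(L-x)/L  [x>a] = (-8)·6·(12-(48/5))/12 = -48/5 kN·m
Load 3 — applied couple M₀=13 kN·m at a=8 m (b=L-a=4):
  M_3 = M₀x/L - M₀  [x>a] = 13·(48/5)/12 - 13 = -13/5 kN·m
Superposition: M = Σ M_i = 7979/125 kN·m ≈ 63.832000 kN·m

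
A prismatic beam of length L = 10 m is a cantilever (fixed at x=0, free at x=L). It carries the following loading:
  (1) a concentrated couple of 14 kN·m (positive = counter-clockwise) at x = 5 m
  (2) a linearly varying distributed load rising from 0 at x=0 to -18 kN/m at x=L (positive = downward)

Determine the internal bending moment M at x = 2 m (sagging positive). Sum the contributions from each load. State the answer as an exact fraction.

M(2) = 2182/5 kN·m

Load 1 — applied couple M₀=14 kN·m at a=5 m (b=L-a=5):
  M_1 = M₀  [x≤a] = 14 = 14 kN·m
Load 2 — triangular load w₀=-18 kN/m (0→w₀ over full span):
  M_2 = w₀Lx/2 - w₀L²/3 - w₀x³/(6L) = (-18)·10·2/2 - (-18)·10²/3 - (-18)·2³/(6·10) = 2112/5 kN·m
Superposition: M = Σ M_i = 2182/5 kN·m ≈ 436.400000 kN·m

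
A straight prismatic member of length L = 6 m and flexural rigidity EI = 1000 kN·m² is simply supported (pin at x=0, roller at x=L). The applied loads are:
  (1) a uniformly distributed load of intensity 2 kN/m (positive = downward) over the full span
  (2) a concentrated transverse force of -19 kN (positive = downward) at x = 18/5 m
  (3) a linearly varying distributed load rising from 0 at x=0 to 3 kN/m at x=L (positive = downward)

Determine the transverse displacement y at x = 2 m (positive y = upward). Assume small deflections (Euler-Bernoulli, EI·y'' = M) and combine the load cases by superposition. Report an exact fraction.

Load 1 — uniform load w=2 kN/m over full span:
  y_1 = -wx(L³-2Lx²+x³)/(24EI) = -2·2·(6³-2·6·2²+2³)/(24·1000) = -11/375 m
Load 2 — point force P=-19 kN at a=18/5 m (b=L-a=12/5):
  y_2 = -Pbx(L²-b²-x²)/(6LEI)  [x≤a] = -(-19)·(12/5)·2·(6²-(12/5)²-2²)/(6·6·1000) = 3116/46875 m
Load 3 — triangular load w₀=3 kN/m (0→w₀ over full span):
  y_3 = -w₀x(7L⁴-10L²x²+3x⁴)/(360LEI) = -3·2·(7·6⁴-10·6²·2²+3·2⁴)/(360·6·1000) = -8/375 m
Superposition: y = Σ y_i = 247/15625 m ≈ 0.015808 m

y(2) = 247/15625 m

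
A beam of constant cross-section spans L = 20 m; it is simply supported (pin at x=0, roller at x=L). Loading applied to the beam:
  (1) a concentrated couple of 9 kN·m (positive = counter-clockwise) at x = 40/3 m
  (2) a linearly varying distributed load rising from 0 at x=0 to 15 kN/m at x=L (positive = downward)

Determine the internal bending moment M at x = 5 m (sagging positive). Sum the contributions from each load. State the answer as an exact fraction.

M(5) = 1893/8 kN·m

Load 1 — applied couple M₀=9 kN·m at a=40/3 m (b=L-a=20/3):
  M_1 = M₀x/L  [x≤a] = 9·5/20 = 9/4 kN·m
Load 2 — triangular load w₀=15 kN/m (0→w₀ over full span):
  M_2 = w₀Lx/6 - w₀x³/(6L) = 15·20·5/6 - 15·5³/(6·20) = 1875/8 kN·m
Superposition: M = Σ M_i = 1893/8 kN·m ≈ 236.625000 kN·m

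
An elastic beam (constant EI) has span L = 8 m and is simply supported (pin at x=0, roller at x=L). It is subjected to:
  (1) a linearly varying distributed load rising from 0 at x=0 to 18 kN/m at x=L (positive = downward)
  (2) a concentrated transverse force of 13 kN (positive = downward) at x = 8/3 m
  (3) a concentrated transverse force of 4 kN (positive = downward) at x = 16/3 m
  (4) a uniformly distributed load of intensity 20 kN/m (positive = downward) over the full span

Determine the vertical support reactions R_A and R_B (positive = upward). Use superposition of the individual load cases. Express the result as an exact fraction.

R_A = 114 kN, R_B = 135 kN

Load 1 — triangular load w₀=18 kN/m (0→w₀ over full span):
  R_A = w₀L/6 = 18·8/6 = 24 kN
  R_B = w₀L/3 = 18·8/3 = 48 kN
Load 2 — point force P=13 kN at a=8/3 m (b=L-a=16/3):
  R_A = Pb/L = 13·(16/3)/8 = 26/3 kN
  R_B = Pa/L = 13·(8/3)/8 = 13/3 kN
Load 3 — point force P=4 kN at a=16/3 m (b=L-a=8/3):
  R_A = Pb/L = 4·(8/3)/8 = 4/3 kN
  R_B = Pa/L = 4·(16/3)/8 = 8/3 kN
Load 4 — uniform load w=20 kN/m over full span:
  R_A = wL/2 = 20·8/2 = 80 kN
  R_B = wL/2 = 20·8/2 = 80 kN
Superposition: R_A = 114 kN, R_B = 135 kN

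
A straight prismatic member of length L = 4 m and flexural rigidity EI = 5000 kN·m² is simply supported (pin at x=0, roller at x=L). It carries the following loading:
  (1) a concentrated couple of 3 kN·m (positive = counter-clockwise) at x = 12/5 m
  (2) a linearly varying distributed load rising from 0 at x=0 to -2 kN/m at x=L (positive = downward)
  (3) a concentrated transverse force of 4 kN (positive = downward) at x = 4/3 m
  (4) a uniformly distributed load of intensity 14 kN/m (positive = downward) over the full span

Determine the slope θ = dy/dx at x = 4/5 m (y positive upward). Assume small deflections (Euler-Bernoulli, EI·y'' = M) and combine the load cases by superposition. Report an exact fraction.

θ(4/5) = -397337/63281250 rad

Load 1 — applied couple M₀=3 kN·m at a=12/5 m (b=L-a=8/5):
  θ_1 = (M₀x²/(2L)+C₁)/EI  [x≤a] with C₁=M₀(3b²-L²)/(6L)=-26/25 = (3·(4/5)²/(2·4)+(-26/25))/5000 = -1/6250 rad
Load 2 — triangular load w₀=-2 kN/m (0→w₀ over full span):
  θ_2 = -w₀(7L⁴-30L²x²+15x⁴)/(360LEI) = -(-2)·(7·4⁴-30·4²·(4/5)²+15·(4/5)⁴)/(360·4·5000) = 1456/3515625 rad
Load 3 — point force P=4 kN at a=4/3 m (b=L-a=8/3):
  θ_3 = -Pb(L²-b²-3x²)/(6LEI)  [x≤a] = -4·(8/3)·(4²-(8/3)²-3·(4/5)²)/(6·4·5000) = -784/1265625 rad
Load 4 — uniform load w=14 kN/m over full span:
  θ_4 = -w(L³-6Lx²+4x³)/(24EI) = -14·(4³-6·4·(4/5)²+4·(4/5)³)/(24·5000) = -462/78125 rad
Superposition: θ = Σ θ_i = -397337/63281250 rad ≈ -0.006279 rad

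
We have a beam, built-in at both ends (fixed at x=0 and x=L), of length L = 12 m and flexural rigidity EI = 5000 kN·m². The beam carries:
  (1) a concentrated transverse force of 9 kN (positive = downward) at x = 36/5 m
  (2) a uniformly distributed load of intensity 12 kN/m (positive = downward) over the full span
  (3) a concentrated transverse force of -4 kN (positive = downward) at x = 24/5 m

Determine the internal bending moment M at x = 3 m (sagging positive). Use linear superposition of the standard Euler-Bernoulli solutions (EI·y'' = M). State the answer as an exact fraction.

Load 1 — point force P=9 kN at a=36/5 m (b=L-a=24/5):
  M_1 = Pb²(3a+b)x/L³ - Pab²/L²  [x≤a] = 9·(24/5)²·(3·(36/5)+(24/5))·3/12³ - 9·(36/5)·(24/5)²/12² = -108/125 kN·m
Load 2 — uniform load w=12 kN/m over full span:
  M_2 = wLx/2 - wL²/12 - wx²/2 = 12·12·3/2 - 12·12²/12 - 12·3²/2 = 18 kN·m
Load 3 — point force P=-4 kN at a=24/5 m (b=L-a=36/5):
  M_3 = Pb²(3a+b)x/L³ - Pab²/L²  [x≤a] = (-4)·(36/5)²·(3·(24/5)+(36/5))·3/12³ - (-4)·(24/5)·(36/5)²/12² = -108/125 kN·m
Superposition: M = Σ M_i = 2034/125 kN·m ≈ 16.272000 kN·m

M(3) = 2034/125 kN·m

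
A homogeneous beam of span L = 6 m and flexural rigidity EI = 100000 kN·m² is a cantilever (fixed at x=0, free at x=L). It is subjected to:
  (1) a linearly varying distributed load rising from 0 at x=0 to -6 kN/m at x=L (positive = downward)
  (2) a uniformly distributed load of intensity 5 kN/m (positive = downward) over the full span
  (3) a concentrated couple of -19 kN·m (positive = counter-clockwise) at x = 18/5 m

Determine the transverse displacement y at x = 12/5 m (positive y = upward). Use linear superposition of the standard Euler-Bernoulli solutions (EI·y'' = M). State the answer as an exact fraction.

y(12/5) = -166329/195312500 m

Load 1 — triangular load w₀=-6 kN/m (0→w₀ over full span):
  y_1 = (w₀Lx³/12-w₀L²x²/6-w₀x⁵/(120L))/EI = ((-6)·6·(12/5)³/12-(-6)·6²·(12/5)²/6-(-6)·(12/5)⁵/(120·6))/100000 = 81324/48828125 m
Load 2 — uniform load w=5 kN/m over full span:
  y_2 = -wx²(x²-4Lx+6L²)/(24EI) = -5·(12/5)²·((12/5)²-4·6·(12/5)+6·6²)/(24·100000) = -1539/781250 m
Load 3 — applied couple M₀=-19 kN·m at a=18/5 m (b=L-a=12/5):
  y_3 = M₀x²/(2EI)  [x≤a] = (-19)·(12/5)²/(2·100000) = -171/312500 m
Superposition: y = Σ y_i = -166329/195312500 m ≈ -0.000852 m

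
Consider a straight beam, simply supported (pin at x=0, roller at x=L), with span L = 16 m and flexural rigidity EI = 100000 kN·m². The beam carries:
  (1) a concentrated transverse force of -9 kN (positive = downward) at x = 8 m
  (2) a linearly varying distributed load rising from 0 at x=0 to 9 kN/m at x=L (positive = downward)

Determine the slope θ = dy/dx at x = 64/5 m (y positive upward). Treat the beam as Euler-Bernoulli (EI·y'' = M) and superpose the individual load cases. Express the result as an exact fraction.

θ(64/5) = 19499/3906250 rad

Load 1 — point force P=-9 kN at a=8 m (b=L-a=8):
  θ_1 = -Pa(2L²-6Lx+3x²+a²)/(6LEI)  [x>a] = -(-9)·8·(2·16²-6·16·(64/5)+3·(64/5)²+8²)/(6·16·100000) = -189/156250 rad
Load 2 — triangular load w₀=9 kN/m (0→w₀ over full span):
  θ_2 = -w₀(7L⁴-30L²x²+15x⁴)/(360LEI) = -9·(7·16⁴-30·16²·(64/5)²+15·(64/5)⁴)/(360·16·100000) = 12112/1953125 rad
Superposition: θ = Σ θ_i = 19499/3906250 rad ≈ 0.004992 rad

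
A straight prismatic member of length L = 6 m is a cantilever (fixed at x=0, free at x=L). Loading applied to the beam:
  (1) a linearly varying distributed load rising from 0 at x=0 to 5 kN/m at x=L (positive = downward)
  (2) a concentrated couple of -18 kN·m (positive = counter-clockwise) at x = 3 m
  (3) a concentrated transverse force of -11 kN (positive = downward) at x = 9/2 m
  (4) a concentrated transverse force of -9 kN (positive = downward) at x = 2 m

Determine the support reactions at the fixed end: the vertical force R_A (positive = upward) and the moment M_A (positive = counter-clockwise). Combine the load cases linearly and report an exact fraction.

R_A = -5 kN, M_A = 21/2 kN·m

Load 1 — triangular load w₀=5 kN/m (0→w₀ over full span):
  R_A = w₀L/2 = 5·6/2 = 15 kN
  M_A = w₀L²/3 = 5·6²/3 = 60 kN·m
Load 2 — applied couple M₀=-18 kN·m at a=3 m (b=L-a=3):
  R_A = 0 kN
  M_A = -M₀ = -(-18) = 18 kN·m
Load 3 — point force P=-11 kN at a=9/2 m (b=L-a=3/2):
  R_A = P = (-11) = -11 kN
  M_A = Pa = (-11)·(9/2) = -99/2 kN·m
Load 4 — point force P=-9 kN at a=2 m (b=L-a=4):
  R_A = P = (-9) = -9 kN
  M_A = Pa = (-9)·2 = -18 kN·m
Superposition: R_A = -5 kN, M_A = 21/2 kN·m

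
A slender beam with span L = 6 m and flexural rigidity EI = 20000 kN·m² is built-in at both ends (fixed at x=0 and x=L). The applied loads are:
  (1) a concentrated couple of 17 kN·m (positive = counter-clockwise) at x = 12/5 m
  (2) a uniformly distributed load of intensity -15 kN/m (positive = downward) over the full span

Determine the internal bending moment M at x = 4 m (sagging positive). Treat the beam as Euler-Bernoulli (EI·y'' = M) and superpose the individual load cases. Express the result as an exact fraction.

Load 1 — applied couple M₀=17 kN·m at a=12/5 m (b=L-a=18/5):
  M_1 = R_Ax - M_A - M₀  [x>a] with R_A=102/25, M_A=51/25 = (102/25)·4 - (51/25) - 17 = -68/25 kN·m
Load 2 — uniform load w=-15 kN/m over full span:
  M_2 = wLx/2 - wL²/12 - wx²/2 = (-15)·6·4/2 - (-15)·6²/12 - (-15)·4²/2 = -15 kN·m
Superposition: M = Σ M_i = -443/25 kN·m ≈ -17.720000 kN·m

M(4) = -443/25 kN·m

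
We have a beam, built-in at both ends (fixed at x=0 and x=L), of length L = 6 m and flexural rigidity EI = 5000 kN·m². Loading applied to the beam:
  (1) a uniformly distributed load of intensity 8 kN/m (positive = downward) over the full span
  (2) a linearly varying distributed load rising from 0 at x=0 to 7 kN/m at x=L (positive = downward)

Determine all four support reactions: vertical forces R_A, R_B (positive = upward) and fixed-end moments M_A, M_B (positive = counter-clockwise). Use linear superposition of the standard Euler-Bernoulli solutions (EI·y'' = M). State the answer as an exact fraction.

R_A = 303/10 kN, M_A = 162/5 kN·m, R_B = 387/10 kN, M_B = -183/5 kN·m

Load 1 — uniform load w=8 kN/m over full span:
  R_A = wL/2 = 8·6/2 = 24 kN
  M_A = wL²/12 = 8·6²/12 = 24 kN·m
  R_B = wL/2 = 8·6/2 = 24 kN
  M_B = -wL²/12 = -8·6²/12 = -24 kN·m
Load 2 — triangular load w₀=7 kN/m (0→w₀ over full span):
  R_A = 3w₀L/20 = 3·7·6/20 = 63/10 kN
  M_A = w₀L²/30 = 7·6²/30 = 42/5 kN·m
  R_B = 7w₀L/20 = 7·7·6/20 = 147/10 kN
  M_B = -w₀L²/20 = -7·6²/20 = -63/5 kN·m
Superposition: R_A = 303/10 kN, M_A = 162/5 kN·m, R_B = 387/10 kN, M_B = -183/5 kN·m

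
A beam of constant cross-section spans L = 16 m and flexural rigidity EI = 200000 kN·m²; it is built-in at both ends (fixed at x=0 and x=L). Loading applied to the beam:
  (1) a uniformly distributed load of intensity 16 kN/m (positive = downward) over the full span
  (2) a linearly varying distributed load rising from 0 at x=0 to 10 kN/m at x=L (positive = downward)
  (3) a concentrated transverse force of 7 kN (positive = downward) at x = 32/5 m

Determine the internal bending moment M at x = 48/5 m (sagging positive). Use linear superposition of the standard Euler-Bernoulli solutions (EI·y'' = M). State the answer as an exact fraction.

M(48/5) = 390208/1875 kN·m

Load 1 — uniform load w=16 kN/m over full span:
  M_1 = wLx/2 - wL²/12 - wx²/2 = 16·16·(48/5)/2 - 16·16²/12 - 16·(48/5)²/2 = 11264/75 kN·m
Load 2 — triangular load w₀=10 kN/m (0→w₀ over full span):
  M_2 = 3w₀Lx/20 - w₀L²/30 - w₀x³/(6L) = 3·10·16·(48/5)/20 - 10·16²/30 - 10·(48/5)³/(6·16) = 3968/75 kN·m
Load 3 — point force P=7 kN at a=32/5 m (b=L-a=48/5):
  M_3 = Pa²(a+3b)(L-x)/L³ - Pa²b/L²  [x>a] = 7·(32/5)²·((32/5)+3·(48/5))·(16-(48/5))/16³ - 7·(32/5)²·(48/5)/16² = 3136/625 kN·m
Superposition: M = Σ M_i = 390208/1875 kN·m ≈ 208.110933 kN·m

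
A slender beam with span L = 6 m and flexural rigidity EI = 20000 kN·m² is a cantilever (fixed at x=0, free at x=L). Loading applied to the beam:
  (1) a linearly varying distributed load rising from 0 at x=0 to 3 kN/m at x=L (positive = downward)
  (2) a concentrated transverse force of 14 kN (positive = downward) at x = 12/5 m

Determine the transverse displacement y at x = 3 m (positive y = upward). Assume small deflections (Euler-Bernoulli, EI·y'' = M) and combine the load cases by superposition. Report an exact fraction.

y(3) = -422433/40000000 m

Load 1 — triangular load w₀=3 kN/m (0→w₀ over full span):
  y_1 = (w₀Lx³/12-w₀L²x²/6-w₀x⁵/(120L))/EI = (3·6·3³/12-3·6²·3²/6-3·3⁵/(120·6))/20000 = -9801/1600000 m
Load 2 — point force P=14 kN at a=12/5 m (b=L-a=18/5):
  y_2 = -Pa²(3x-a)/(6EI)  [x>a] = -14·(12/5)²·(3·3-(12/5))/(6·20000) = -693/156250 m
Superposition: y = Σ y_i = -422433/40000000 m ≈ -0.010561 m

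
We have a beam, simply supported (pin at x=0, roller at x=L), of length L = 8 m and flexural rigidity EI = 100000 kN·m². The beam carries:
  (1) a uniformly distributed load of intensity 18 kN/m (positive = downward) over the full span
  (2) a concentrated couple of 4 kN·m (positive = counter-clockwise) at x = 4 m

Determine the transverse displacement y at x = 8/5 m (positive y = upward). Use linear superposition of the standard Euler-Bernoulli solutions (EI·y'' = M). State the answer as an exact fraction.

y(8/5) = -11171/1953125 m

Load 1 — uniform load w=18 kN/m over full span:
  y_1 = -wx(L³-2Lx²+x³)/(24EI) = -18·(8/5)·(8³-2·8·(8/5)²+(8/5)³)/(24·100000) = -11136/1953125 m
Load 2 — applied couple M₀=4 kN·m at a=4 m (b=L-a=4):
  y_2 = (M₀x³/(6L)+C₁x)/EI  [x≤a] with C₁=M₀(3b²-L²)/(6L)=-4/3 = (4·(8/5)³/(6·8)+(-4/3)·(8/5))/100000 = -7/390625 m
Superposition: y = Σ y_i = -11171/1953125 m ≈ -0.005720 m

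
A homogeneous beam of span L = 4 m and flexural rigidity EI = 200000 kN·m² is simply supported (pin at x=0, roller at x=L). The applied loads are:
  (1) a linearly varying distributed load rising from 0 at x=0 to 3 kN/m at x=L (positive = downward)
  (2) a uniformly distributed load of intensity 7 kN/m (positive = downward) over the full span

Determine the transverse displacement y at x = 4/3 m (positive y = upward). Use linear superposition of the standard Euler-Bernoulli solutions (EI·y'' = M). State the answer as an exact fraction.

Load 1 — triangular load w₀=3 kN/m (0→w₀ over full span):
  y_1 = -w₀x(7L⁴-10L²x²+3x⁴)/(360LEI) = -3·(4/3)·(7·4⁴-10·4²·(4/3)²+3·(4/3)⁴)/(360·4·200000) = -16/759375 m
Load 2 — uniform load w=7 kN/m over full span:
  y_2 = -wx(L³-2Lx²+x³)/(24EI) = -7·(4/3)·(4³-2·4·(4/3)²+(4/3)³)/(24·200000) = -77/759375 m
Superposition: y = Σ y_i = -31/253125 m ≈ -0.000122 m

y(4/3) = -31/253125 m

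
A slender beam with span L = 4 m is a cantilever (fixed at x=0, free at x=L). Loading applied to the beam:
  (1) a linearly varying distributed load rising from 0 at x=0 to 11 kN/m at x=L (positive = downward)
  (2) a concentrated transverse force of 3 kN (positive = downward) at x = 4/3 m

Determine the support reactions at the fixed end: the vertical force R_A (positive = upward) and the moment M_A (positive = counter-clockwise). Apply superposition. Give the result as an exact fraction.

R_A = 25 kN, M_A = 188/3 kN·m

Load 1 — triangular load w₀=11 kN/m (0→w₀ over full span):
  R_A = w₀L/2 = 11·4/2 = 22 kN
  M_A = w₀L²/3 = 11·4²/3 = 176/3 kN·m
Load 2 — point force P=3 kN at a=4/3 m (b=L-a=8/3):
  R_A = P = 3 kN
  M_A = Pa = 3·(4/3) = 4 kN·m
Superposition: R_A = 25 kN, M_A = 188/3 kN·m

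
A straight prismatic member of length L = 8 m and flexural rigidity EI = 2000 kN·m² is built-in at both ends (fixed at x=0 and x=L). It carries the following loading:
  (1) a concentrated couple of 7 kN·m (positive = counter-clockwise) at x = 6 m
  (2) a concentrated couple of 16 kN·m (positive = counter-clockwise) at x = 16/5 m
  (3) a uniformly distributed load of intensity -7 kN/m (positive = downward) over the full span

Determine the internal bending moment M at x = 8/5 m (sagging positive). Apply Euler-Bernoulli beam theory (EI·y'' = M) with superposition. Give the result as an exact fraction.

Load 1 — applied couple M₀=7 kN·m at a=6 m (b=L-a=2):
  M_1 = R_Ax - M_A  [x≤a] with R_A=63/64, M_A=35/16 = (63/64)·(8/5) - (35/16) = -49/80 kN·m
Load 2 — applied couple M₀=16 kN·m at a=16/5 m (b=L-a=24/5):
  M_2 = R_Ax - M_A  [x≤a] with R_A=72/25, M_A=48/25 = (72/25)·(8/5) - (48/25) = 336/125 kN·m
Load 3 — uniform load w=-7 kN/m over full span:
  M_3 = wLx/2 - wL²/12 - wx²/2 = (-7)·8·(8/5)/2 - (-7)·8²/12 - (-7)·(8/5)²/2 = 112/75 kN·m
Superposition: M = Σ M_i = 21413/6000 kN·m ≈ 3.568833 kN·m

M(8/5) = 21413/6000 kN·m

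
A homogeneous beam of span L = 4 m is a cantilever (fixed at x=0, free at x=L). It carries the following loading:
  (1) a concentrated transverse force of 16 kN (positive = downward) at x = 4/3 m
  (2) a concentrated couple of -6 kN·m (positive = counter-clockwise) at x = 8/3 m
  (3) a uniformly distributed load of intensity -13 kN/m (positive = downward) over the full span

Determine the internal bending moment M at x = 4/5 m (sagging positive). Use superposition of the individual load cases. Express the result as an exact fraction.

Load 1 — point force P=16 kN at a=4/3 m (b=L-a=8/3):
  M_1 = -P(a-x)  [x≤a] = -16·((4/3)-(4/5)) = -128/15 kN·m
Load 2 — applied couple M₀=-6 kN·m at a=8/3 m (b=L-a=4/3):
  M_2 = M₀  [x≤a] = (-6) = -6 kN·m
Load 3 — uniform load w=-13 kN/m over full span:
  M_3 = -w(L-x)²/2 = -(-13)·(4-(4/5))²/2 = 1664/25 kN·m
Superposition: M = Σ M_i = 3902/75 kN·m ≈ 52.026667 kN·m

M(4/5) = 3902/75 kN·m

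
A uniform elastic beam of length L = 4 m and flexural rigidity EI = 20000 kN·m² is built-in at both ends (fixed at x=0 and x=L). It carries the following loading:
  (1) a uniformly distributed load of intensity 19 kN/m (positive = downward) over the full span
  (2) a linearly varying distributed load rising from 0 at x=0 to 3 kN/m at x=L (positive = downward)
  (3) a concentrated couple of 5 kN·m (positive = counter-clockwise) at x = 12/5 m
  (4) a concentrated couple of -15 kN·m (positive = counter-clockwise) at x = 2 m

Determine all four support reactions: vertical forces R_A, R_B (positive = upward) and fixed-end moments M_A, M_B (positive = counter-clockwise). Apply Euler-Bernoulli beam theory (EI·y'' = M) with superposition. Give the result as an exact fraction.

Load 1 — uniform load w=19 kN/m over full span:
  R_A = wL/2 = 19·4/2 = 38 kN
  M_A = wL²/12 = 19·4²/12 = 76/3 kN·m
  R_B = wL/2 = 19·4/2 = 38 kN
  M_B = -wL²/12 = -19·4²/12 = -76/3 kN·m
Load 2 — triangular load w₀=3 kN/m (0→w₀ over full span):
  R_A = 3w₀L/20 = 3·3·4/20 = 9/5 kN
  M_A = w₀L²/30 = 3·4²/30 = 8/5 kN·m
  R_B = 7w₀L/20 = 7·3·4/20 = 21/5 kN
  M_B = -w₀L²/20 = -3·4²/20 = -12/5 kN·m
Load 3 — applied couple M₀=5 kN·m at a=12/5 m (b=L-a=8/5):
  R_A = 6M₀ab/L³ = 6·5·(12/5)·(8/5)/4³ = 9/5 kN
  M_A = M₀b(2a-b)/L² = 5·(8/5)·(2·(12/5)-(8/5))/4² = 8/5 kN·m
  R_B = -6M₀ab/L³ = -6·5·(12/5)·(8/5)/4³ = -9/5 kN
  M_B = M₀a(2b-a)/L² = 5·(12/5)·(2·(8/5)-(12/5))/4² = 3/5 kN·m
Load 4 — applied couple M₀=-15 kN·m at a=2 m (b=L-a=2):
  R_A = 6M₀ab/L³ = 6·(-15)·2·2/4³ = -45/8 kN
  M_A = M₀b(2a-b)/L² = (-15)·2·(2·2-2)/4² = -15/4 kN·m
  R_B = -6M₀ab/L³ = -6·(-15)·2·2/4³ = 45/8 kN
  M_B = M₀a(2b-a)/L² = (-15)·2·(2·2-2)/4² = -15/4 kN·m
Superposition: R_A = 1439/40 kN, M_A = 1487/60 kN·m, R_B = 1841/40 kN, M_B = -1853/60 kN·m

R_A = 1439/40 kN, M_A = 1487/60 kN·m, R_B = 1841/40 kN, M_B = -1853/60 kN·m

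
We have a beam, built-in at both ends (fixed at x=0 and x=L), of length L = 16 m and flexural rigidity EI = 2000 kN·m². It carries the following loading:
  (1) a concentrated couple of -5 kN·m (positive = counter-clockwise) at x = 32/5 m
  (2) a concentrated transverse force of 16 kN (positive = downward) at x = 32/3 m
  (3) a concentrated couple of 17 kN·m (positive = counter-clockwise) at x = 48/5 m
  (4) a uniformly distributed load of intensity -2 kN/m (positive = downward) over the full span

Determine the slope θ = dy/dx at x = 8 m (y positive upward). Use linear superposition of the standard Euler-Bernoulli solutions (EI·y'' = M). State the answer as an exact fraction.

Load 1 — applied couple M₀=-5 kN·m at a=32/5 m (b=L-a=48/5):
  θ_1 = (R_Ax²/2 - M_Ax - M₀(x-a))/EI  [x>a] with R_A=-9/20, M_A=-3/5 = ((-9/20)·8²/2 - (-3/5)·8 - (-5)·(8-(32/5)))/2000 = -1/1250 rad
Load 2 — point force P=16 kN at a=32/3 m (b=L-a=16/3):
  θ_2 = -Pb²x(2aL-(3a+b)x)/(2L³EI)  [x≤a] = -16·(16/3)²·8·(2·(32/3)·16-(3·(32/3)+(16/3))·8)/(2·16³·2000) = -32/3375 rad
Load 3 — applied couple M₀=17 kN·m at a=48/5 m (b=L-a=32/5):
  θ_3 = (R_Ax²/2 - M_Ax)/EI  [x≤a] with R_A=153/100, M_A=136/25 = ((153/100)·8²/2 - (136/25)·8)/2000 = 17/6250 rad
Load 4 — uniform load w=-2 kN/m over full span:
  θ_4 = -wx(L-x)(L-2x)/(12EI) = -(-2)·8·(16-8)·(16-2·8)/(12·2000) = 0 rad
Superposition: θ = Σ θ_i = -638/84375 rad ≈ -0.007561 rad

θ(8) = -638/84375 rad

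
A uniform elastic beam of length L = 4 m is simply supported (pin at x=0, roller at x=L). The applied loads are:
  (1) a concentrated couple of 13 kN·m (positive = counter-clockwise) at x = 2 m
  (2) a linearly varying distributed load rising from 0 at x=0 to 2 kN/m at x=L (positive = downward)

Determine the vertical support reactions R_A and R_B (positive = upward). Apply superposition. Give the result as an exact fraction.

Load 1 — applied couple M₀=13 kN·m at a=2 m (b=L-a=2):
  R_A = M₀/L = 13/4 kN
  R_B = -M₀/L = -13/4 kN
Load 2 — triangular load w₀=2 kN/m (0→w₀ over full span):
  R_A = w₀L/6 = 2·4/6 = 4/3 kN
  R_B = w₀L/3 = 2·4/3 = 8/3 kN
Superposition: R_A = 55/12 kN, R_B = -7/12 kN

R_A = 55/12 kN, R_B = -7/12 kN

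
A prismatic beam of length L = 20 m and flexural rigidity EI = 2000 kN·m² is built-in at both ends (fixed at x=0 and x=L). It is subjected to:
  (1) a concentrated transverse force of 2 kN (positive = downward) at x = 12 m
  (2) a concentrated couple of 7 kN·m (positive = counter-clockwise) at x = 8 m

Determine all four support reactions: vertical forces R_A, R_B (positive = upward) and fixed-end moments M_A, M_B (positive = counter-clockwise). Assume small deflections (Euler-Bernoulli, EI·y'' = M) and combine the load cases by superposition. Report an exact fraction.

Load 1 — point force P=2 kN at a=12 m (b=L-a=8):
  R_A = Pb²(3a+b)/L³ = 2·8²·(3·12+8)/20³ = 88/125 kN
  M_A = Pab²/L² = 2·12·8²/20² = 96/25 kN·m
  R_B = Pa²(a+3b)/L³ = 2·12²·(12+3·8)/20³ = 162/125 kN
  M_B = -Pa²b/L² = -2·12²·8/20² = -144/25 kN·m
Load 2 — applied couple M₀=7 kN·m at a=8 m (b=L-a=12):
  R_A = 6M₀ab/L³ = 6·7·8·12/20³ = 63/125 kN
  M_A = M₀b(2a-b)/L² = 7·12·(2·8-12)/20² = 21/25 kN·m
  R_B = -6M₀ab/L³ = -6·7·8·12/20³ = -63/125 kN
  M_B = M₀a(2b-a)/L² = 7·8·(2·12-8)/20² = 56/25 kN·m
Superposition: R_A = 151/125 kN, M_A = 117/25 kN·m, R_B = 99/125 kN, M_B = -88/25 kN·m

R_A = 151/125 kN, M_A = 117/25 kN·m, R_B = 99/125 kN, M_B = -88/25 kN·m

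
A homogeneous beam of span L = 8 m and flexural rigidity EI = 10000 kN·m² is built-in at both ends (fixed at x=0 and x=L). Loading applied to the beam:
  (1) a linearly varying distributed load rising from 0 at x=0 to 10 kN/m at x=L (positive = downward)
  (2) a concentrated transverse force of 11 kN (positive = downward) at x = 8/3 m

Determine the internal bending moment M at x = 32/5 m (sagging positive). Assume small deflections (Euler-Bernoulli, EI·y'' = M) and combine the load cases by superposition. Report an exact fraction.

Load 1 — triangular load w₀=10 kN/m (0→w₀ over full span):
  M_1 = 3w₀Lx/20 - w₀L²/30 - w₀x³/(6L) = 3·10·8·(32/5)/20 - 10·8²/30 - 10·(32/5)³/(6·8) = 64/75 kN·m
Load 2 — point force P=11 kN at a=8/3 m (b=L-a=16/3):
  M_2 = Pa²(a+3b)(L-x)/L³ - Pa²b/L²  [x>a] = 11·(8/3)²·((8/3)+3·(16/3))·(8-(32/5))/8³ - 11·(8/3)²·(16/3)/8² = -88/45 kN·m
Superposition: M = Σ M_i = -248/225 kN·m ≈ -1.102222 kN·m

M(32/5) = -248/225 kN·m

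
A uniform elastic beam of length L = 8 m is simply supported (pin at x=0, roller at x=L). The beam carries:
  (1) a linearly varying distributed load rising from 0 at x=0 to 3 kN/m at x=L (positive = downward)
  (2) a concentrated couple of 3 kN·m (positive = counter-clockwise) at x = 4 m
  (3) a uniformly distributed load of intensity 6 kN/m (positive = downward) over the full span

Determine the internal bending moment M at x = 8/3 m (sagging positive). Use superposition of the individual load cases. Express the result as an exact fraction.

M(8/3) = 1435/27 kN·m

Load 1 — triangular load w₀=3 kN/m (0→w₀ over full span):
  M_1 = w₀Lx/6 - w₀x³/(6L) = 3·8·(8/3)/6 - 3·(8/3)³/(6·8) = 256/27 kN·m
Load 2 — applied couple M₀=3 kN·m at a=4 m (b=L-a=4):
  M_2 = M₀x/L  [x≤a] = 3·(8/3)/8 = 1 kN·m
Load 3 — uniform load w=6 kN/m over full span:
  M_3 = wx(L-x)/2 = 6·(8/3)·(8-(8/3))/2 = 128/3 kN·m
Superposition: M = Σ M_i = 1435/27 kN·m ≈ 53.148148 kN·m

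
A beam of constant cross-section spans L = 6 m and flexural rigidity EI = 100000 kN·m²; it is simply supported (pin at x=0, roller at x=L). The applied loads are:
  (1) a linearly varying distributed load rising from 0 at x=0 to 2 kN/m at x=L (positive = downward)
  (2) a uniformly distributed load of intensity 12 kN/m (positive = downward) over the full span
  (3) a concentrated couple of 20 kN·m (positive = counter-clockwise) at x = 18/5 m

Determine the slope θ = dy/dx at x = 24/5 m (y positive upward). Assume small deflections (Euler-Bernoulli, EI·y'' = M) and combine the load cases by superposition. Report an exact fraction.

θ(24/5) = 30251/31250000 rad

Load 1 — triangular load w₀=2 kN/m (0→w₀ over full span):
  θ_1 = -w₀(7L⁴-30L²x²+15x⁴)/(360LEI) = -2·(7·6⁴-30·6²·(24/5)²+15·(24/5)⁴)/(360·6·100000) = 2271/31250000 rad
Load 2 — uniform load w=12 kN/m over full span:
  θ_2 = -w(L³-6Lx²+4x³)/(24EI) = -12·(6³-6·6·(24/5)²+4·(24/5)³)/(24·100000) = 2673/3125000 rad
Load 3 — applied couple M₀=20 kN·m at a=18/5 m (b=L-a=12/5):
  θ_3 = (M₀x²/(2L)-M₀(x-a)+C₁)/EI  [x>a] with C₁=M₀(3b²-L²)/(6L)=-52/5 = (20·(24/5)²/(2·6)-20·((24/5)-(18/5))+(-52/5))/100000 = 1/25000 rad
Superposition: θ = Σ θ_i = 30251/31250000 rad ≈ 0.000968 rad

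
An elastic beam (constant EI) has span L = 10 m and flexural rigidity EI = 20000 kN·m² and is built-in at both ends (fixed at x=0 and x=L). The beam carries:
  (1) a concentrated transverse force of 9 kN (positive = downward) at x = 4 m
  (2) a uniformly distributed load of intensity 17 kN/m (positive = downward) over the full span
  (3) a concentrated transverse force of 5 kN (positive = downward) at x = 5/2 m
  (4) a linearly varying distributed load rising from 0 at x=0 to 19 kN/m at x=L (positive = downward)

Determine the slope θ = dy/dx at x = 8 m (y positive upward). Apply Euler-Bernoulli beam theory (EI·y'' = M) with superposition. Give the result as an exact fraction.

θ(8) = 693407/60000000 rad

Load 1 — point force P=9 kN at a=4 m (b=L-a=6):
  θ_1 = Pa²(L-x)(2bL-(3b+a)(L-x))/(2L³EI)  [x>a] = 9·4²·(10-8)·(2·6·10-(3·6+4)·(10-8))/(2·10³·20000) = 171/312500 rad
Load 2 — uniform load w=17 kN/m over full span:
  θ_2 = -wx(L-x)(L-2x)/(12EI) = -17·8·(10-8)·(10-2·8)/(12·20000) = 17/2500 rad
Load 3 — point force P=5 kN at a=5/2 m (b=L-a=15/2):
  θ_3 = Pa²(L-x)(2bL-(3b+a)(L-x))/(2L³EI)  [x>a] = 5·(5/2)²·(10-8)·(2·(15/2)·10-(3·(15/2)+(5/2))·(10-8))/(2·10³·20000) = 1/6400 rad
Load 4 — triangular load w₀=19 kN/m (0→w₀ over full span):
  θ_4 = -w₀(2x(L-x)(L-2x)(x+2L)+x²(L-x)²)/(120LEI) = -19·(2·8·(10-8)·(10-2·8)·(8+2·10)+8²·(10-8)²)/(120·10·20000) = 38/9375 rad
Superposition: θ = Σ θ_i = 693407/60000000 rad ≈ 0.011557 rad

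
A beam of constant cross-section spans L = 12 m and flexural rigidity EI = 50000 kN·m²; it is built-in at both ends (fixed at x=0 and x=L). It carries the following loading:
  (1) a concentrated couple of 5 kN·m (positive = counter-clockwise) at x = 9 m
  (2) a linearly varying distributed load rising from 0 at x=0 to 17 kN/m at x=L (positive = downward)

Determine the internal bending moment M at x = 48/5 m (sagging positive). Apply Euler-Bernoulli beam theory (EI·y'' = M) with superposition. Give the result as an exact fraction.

M(48/5) = 2403/2000 kN·m

Load 1 — applied couple M₀=5 kN·m at a=9 m (b=L-a=3):
  M_1 = R_Ax - M_A - M₀  [x>a] with R_A=15/32, M_A=25/16 = (15/32)·(48/5) - (25/16) - 5 = -33/16 kN·m
Load 2 — triangular load w₀=17 kN/m (0→w₀ over full span):
  M_2 = 3w₀Lx/20 - w₀L²/30 - w₀x³/(6L) = 3·17·12·(48/5)/20 - 17·12²/30 - 17·(48/5)³/(6·12) = 408/125 kN·m
Superposition: M = Σ M_i = 2403/2000 kN·m ≈ 1.201500 kN·m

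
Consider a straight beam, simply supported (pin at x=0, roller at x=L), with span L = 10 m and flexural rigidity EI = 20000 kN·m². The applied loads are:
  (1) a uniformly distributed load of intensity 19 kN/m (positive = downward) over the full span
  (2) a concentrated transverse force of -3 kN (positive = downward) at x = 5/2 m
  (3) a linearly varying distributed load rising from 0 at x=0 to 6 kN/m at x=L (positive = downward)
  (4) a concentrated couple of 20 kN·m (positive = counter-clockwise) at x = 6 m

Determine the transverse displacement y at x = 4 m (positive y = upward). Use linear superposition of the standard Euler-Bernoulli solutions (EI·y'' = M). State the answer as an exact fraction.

Load 1 — uniform load w=19 kN/m over full span:
  y_1 = -wx(L³-2Lx²+x³)/(24EI) = -19·4·(10³-2·10·4²+4³)/(24·20000) = -589/5000 m
Load 2 — point force P=-3 kN at a=5/2 m (b=L-a=15/2):
  y_2 = -Pa(L-x)(2Lx-a²-x²)/(6LEI)  [x>a] = -(-3)·(5/2)·(10-4)·(2·10·4-(5/2)²-4²)/(6·10·20000) = 693/320000 m
Load 3 — triangular load w₀=6 kN/m (0→w₀ over full span):
  y_3 = -w₀x(7L⁴-10L²x²+3x⁴)/(360LEI) = -6·4·(7·10⁴-10·10²·4²+3·4⁴)/(360·10·20000) = -1141/62500 m
Load 4 — applied couple M₀=20 kN·m at a=6 m (b=L-a=4):
  y_4 = (M₀x³/(6L)+C₁x)/EI  [x≤a] with C₁=M₀(3b²-L²)/(6L)=-52/3 = (20·4³/(6·10)+(-52/3)·4)/20000 = -3/1250 m
Superposition: y = Σ y_i = -1090323/8000000 m ≈ -0.136290 m

y(4) = -1090323/8000000 m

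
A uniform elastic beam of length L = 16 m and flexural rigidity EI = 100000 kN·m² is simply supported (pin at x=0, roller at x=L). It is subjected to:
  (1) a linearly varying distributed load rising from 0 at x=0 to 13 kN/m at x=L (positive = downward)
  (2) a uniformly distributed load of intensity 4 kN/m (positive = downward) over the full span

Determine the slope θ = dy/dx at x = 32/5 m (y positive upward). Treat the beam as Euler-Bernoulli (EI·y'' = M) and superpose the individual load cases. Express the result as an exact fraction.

Load 1 — triangular load w₀=13 kN/m (0→w₀ over full span):
  θ_1 = -w₀(7L⁴-30L²x²+15x⁴)/(360LEI) = -13·(7·16⁴-30·16²·(32/5)²+15·(32/5)⁴)/(360·16·100000) = -67184/17578125 rad
Load 2 — uniform load w=4 kN/m over full span:
  θ_2 = -w(L³-6Lx²+4x³)/(24EI) = -4·(16³-6·16·(32/5)²+4·(32/5)³)/(24·100000) = -2368/1171875 rad
Superposition: θ = Σ θ_i = -102704/17578125 rad ≈ -0.005843 rad

θ(32/5) = -102704/17578125 rad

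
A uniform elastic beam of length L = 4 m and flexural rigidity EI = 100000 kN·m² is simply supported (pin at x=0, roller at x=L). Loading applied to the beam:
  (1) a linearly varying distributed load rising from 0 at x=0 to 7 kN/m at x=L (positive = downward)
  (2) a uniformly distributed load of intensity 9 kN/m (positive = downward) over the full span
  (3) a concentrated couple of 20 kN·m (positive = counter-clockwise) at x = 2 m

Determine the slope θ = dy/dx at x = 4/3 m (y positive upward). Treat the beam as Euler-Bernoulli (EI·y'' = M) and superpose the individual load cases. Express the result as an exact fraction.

Load 1 — triangular load w₀=7 kN/m (0→w₀ over full span):
  θ_1 = -w₀(7L⁴-30L²x²+15x⁴)/(360LEI) = -7·(7·4⁴-30·4²·(4/3)²+15·(4/3)⁴)/(360·4·100000) = -182/3796875 rad
Load 2 — uniform load w=9 kN/m over full span:
  θ_2 = -w(L³-6Lx²+4x³)/(24EI) = -9·(4³-6·4·(4/3)²+4·(4/3)³)/(24·100000) = -13/112500 rad
Load 3 — applied couple M₀=20 kN·m at a=2 m (b=L-a=2):
  θ_3 = (M₀x²/(2L)+C₁)/EI  [x≤a] with C₁=M₀(3b²-L²)/(6L)=-10/3 = (20·(4/3)²/(2·4)+(-10/3))/100000 = 1/90000 rad
Superposition: θ = Σ θ_i = -9257/60750000 rad ≈ -0.000152 rad

θ(4/3) = -9257/60750000 rad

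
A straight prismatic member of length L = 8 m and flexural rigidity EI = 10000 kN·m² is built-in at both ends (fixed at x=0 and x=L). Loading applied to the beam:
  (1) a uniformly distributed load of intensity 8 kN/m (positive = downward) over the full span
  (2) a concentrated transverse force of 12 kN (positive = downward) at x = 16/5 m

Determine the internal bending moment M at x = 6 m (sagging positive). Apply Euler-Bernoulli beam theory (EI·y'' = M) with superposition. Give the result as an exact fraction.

M(6) = 1712/375 kN·m

Load 1 — uniform load w=8 kN/m over full span:
  M_1 = wLx/2 - wL²/12 - wx²/2 = 8·8·6/2 - 8·8²/12 - 8·6²/2 = 16/3 kN·m
Load 2 — point force P=12 kN at a=16/5 m (b=L-a=24/5):
  M_2 = Pa²(a+3b)(L-x)/L³ - Pa²b/L²  [x>a] = 12·(16/5)²·((16/5)+3·(24/5))·(8-6)/8³ - 12·(16/5)²·(24/5)/8² = -96/125 kN·m
Superposition: M = Σ M_i = 1712/375 kN·m ≈ 4.565333 kN·m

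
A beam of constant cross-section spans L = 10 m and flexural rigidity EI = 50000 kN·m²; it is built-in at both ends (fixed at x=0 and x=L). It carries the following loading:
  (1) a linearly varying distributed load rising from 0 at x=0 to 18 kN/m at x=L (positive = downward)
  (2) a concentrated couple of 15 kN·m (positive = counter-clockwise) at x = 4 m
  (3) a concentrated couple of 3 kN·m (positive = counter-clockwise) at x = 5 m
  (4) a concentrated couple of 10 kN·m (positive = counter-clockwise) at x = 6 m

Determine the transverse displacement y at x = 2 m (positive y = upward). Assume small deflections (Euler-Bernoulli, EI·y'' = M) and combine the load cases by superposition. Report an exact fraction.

Load 1 — triangular load w₀=18 kN/m (0→w₀ over full span):
  y_1 = -w₀x²(L-x)²(x+2L)/(120LEI) = -18·2²·(10-2)²·(2+2·10)/(120·10·50000) = -132/78125 m
Load 2 — applied couple M₀=15 kN·m at a=4 m (b=L-a=6):
  y_2 = (R_Ax³/6 - M_Ax²/2)/EI  [x≤a] with R_A=54/25, M_A=9/5 = ((54/25)·2³/6 - (9/5)·2²/2)/50000 = -9/625000 m
Load 3 — applied couple M₀=3 kN·m at a=5 m (b=L-a=5):
  y_3 = (R_Ax³/6 - M_Ax²/2)/EI  [x≤a] with R_A=9/20, M_A=3/4 = ((9/20)·2³/6 - (3/4)·2²/2)/50000 = -9/500000 m
Load 4 — applied couple M₀=10 kN·m at a=6 m (b=L-a=4):
  y_4 = (R_Ax³/6 - M_Ax²/2)/EI  [x≤a] with R_A=36/25, M_A=16/5 = ((36/25)·2³/6 - (16/5)·2²/2)/50000 = -7/78125 m
Superposition: y = Σ y_i = -4529/2500000 m ≈ -0.001812 m

y(2) = -4529/2500000 m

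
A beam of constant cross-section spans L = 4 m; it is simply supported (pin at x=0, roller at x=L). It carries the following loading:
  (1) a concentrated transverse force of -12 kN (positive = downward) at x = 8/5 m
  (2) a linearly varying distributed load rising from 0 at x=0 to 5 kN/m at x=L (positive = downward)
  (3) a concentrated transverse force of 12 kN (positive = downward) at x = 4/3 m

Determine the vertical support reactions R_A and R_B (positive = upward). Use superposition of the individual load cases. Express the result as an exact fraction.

Load 1 — point force P=-12 kN at a=8/5 m (b=L-a=12/5):
  R_A = Pb/L = (-12)·(12/5)/4 = -36/5 kN
  R_B = Pa/L = (-12)·(8/5)/4 = -24/5 kN
Load 2 — triangular load w₀=5 kN/m (0→w₀ over full span):
  R_A = w₀L/6 = 5·4/6 = 10/3 kN
  R_B = w₀L/3 = 5·4/3 = 20/3 kN
Load 3 — point force P=12 kN at a=4/3 m (b=L-a=8/3):
  R_A = Pb/L = 12·(8/3)/4 = 8 kN
  R_B = Pa/L = 12·(4/3)/4 = 4 kN
Superposition: R_A = 62/15 kN, R_B = 88/15 kN

R_A = 62/15 kN, R_B = 88/15 kN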